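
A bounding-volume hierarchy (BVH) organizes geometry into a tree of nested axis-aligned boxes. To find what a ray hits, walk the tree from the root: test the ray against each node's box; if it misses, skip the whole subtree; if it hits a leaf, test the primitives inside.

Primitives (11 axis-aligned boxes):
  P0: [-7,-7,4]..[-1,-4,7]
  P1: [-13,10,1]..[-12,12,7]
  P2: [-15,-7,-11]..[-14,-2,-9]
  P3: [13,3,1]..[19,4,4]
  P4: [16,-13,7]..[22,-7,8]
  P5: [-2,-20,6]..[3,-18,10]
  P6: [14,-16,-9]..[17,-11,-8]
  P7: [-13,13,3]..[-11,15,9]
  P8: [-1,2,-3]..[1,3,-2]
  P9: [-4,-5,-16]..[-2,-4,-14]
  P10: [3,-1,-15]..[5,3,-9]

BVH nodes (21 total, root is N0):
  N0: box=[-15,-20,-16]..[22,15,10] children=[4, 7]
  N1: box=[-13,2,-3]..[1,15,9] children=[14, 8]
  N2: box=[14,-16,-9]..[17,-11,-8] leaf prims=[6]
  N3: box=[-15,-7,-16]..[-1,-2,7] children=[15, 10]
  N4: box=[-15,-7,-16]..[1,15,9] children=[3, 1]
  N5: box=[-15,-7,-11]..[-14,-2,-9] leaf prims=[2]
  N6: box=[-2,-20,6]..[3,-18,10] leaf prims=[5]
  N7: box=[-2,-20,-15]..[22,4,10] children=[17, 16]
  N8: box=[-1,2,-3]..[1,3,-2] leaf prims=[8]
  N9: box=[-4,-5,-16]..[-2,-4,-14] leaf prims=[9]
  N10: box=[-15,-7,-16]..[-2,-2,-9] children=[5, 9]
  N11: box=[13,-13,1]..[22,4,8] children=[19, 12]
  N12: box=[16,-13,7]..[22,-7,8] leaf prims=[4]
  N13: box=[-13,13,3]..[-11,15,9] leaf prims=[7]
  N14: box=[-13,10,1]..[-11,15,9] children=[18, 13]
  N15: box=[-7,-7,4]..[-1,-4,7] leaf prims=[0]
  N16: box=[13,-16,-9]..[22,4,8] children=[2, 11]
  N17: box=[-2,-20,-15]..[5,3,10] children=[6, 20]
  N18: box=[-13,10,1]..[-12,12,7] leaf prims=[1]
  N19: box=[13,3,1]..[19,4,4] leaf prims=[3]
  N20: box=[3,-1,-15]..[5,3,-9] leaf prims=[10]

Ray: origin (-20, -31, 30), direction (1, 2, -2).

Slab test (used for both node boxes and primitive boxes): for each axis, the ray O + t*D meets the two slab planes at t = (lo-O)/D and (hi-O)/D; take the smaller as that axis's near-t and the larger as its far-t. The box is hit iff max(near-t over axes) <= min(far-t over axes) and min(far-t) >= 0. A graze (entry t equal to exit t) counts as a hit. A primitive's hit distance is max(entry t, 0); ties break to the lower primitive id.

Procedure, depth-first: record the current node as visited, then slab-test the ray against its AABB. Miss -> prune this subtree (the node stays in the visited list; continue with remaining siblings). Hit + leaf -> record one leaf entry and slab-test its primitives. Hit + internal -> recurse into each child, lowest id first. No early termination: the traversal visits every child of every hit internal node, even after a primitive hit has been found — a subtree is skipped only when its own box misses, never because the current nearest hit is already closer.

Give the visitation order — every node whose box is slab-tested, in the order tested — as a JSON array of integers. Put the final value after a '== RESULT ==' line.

Trace the traversal:
N0 x:[5,42] y:[11/2,23] z:[10,23] -> hit [10,23], descend [4, 7]
  N4 x:[5,21] y:[12,23] z:[21/2,23] -> hit [12,21], descend [1, 3]
    N1 x:[7,21] y:[33/2,23] z:[21/2,33/2] -> hit [33/2,33/2], descend [8, 14]
      N8 x:[19,21] y:[33/2,17] z:[16,33/2] -> miss, prune
      N14 x:[7,9] y:[41/2,23] z:[21/2,29/2] -> miss, prune
    N3 x:[5,19] y:[12,29/2] z:[23/2,23] -> hit [12,29/2], descend [10, 15]
      N10 x:[5,18] y:[12,29/2] z:[39/2,23] -> miss, prune
      N15 x:[13,19] y:[12,27/2] z:[23/2,13] -> hit [13,13] leaf, test {P0@t=13}
  N7 x:[18,42] y:[11/2,35/2] z:[10,45/2] -> miss, prune

9 AABB tests over nodes [0, 4, 1, 8, 14, 3, 10, 15, 7]; 1 leaf entered; closest P0.

== RESULT ==
[0, 4, 1, 8, 14, 3, 10, 15, 7]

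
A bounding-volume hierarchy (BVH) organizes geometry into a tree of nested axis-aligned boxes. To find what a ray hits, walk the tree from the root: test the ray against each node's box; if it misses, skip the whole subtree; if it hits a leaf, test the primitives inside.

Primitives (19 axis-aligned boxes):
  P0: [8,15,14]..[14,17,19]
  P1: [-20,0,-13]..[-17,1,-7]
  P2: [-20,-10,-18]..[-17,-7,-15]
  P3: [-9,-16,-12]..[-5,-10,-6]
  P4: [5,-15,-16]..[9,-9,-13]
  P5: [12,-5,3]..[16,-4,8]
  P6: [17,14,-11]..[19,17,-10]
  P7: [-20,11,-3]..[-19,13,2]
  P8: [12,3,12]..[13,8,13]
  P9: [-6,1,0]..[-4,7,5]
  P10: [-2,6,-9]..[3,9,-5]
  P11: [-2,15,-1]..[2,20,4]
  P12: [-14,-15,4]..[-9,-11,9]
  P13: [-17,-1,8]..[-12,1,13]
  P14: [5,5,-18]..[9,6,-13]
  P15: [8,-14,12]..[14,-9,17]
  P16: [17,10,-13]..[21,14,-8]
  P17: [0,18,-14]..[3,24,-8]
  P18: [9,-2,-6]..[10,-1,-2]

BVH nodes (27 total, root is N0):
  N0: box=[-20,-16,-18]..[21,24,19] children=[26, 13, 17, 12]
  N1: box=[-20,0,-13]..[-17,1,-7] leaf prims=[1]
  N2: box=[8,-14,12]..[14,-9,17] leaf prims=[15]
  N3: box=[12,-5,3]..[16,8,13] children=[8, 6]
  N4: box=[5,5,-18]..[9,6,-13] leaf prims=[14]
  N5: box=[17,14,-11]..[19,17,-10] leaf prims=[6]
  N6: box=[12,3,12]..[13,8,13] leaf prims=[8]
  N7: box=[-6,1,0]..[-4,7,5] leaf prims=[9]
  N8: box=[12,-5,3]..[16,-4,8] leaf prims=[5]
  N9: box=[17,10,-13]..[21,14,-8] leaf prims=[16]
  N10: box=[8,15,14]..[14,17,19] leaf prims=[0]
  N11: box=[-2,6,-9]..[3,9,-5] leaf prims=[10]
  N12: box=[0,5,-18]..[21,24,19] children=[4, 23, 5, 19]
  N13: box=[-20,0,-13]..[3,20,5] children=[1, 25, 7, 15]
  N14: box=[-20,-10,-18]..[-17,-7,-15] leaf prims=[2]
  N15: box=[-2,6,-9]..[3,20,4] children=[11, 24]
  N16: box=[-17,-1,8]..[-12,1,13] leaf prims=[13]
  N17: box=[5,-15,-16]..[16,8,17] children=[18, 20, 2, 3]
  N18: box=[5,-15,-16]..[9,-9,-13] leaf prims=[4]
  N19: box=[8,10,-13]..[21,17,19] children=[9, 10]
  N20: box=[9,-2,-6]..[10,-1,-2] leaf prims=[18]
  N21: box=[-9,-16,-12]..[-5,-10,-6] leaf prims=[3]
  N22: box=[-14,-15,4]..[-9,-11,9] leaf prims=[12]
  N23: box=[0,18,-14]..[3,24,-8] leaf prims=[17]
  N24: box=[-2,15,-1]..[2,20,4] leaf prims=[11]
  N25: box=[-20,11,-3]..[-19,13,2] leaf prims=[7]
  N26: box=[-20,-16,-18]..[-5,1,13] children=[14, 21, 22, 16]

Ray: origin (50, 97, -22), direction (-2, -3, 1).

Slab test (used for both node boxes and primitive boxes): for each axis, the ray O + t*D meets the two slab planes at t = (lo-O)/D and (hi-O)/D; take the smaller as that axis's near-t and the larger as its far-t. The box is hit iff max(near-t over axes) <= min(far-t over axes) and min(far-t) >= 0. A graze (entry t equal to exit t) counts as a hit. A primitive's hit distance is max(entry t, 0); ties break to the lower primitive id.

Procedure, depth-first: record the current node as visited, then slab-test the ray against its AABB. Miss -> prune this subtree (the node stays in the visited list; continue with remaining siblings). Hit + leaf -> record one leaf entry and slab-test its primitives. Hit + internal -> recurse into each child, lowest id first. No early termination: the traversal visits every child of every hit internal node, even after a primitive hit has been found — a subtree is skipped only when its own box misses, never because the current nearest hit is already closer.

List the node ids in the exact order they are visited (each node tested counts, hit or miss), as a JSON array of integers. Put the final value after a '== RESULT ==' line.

Traverse from the root:
N0 x:[29/2,35] y:[73/3,113/3] z:[4,41] -> hit [73/3,35], descend [12, 13, 17, 26]
  N12 x:[29/2,25] y:[73/3,92/3] z:[4,41] -> hit [73/3,25], descend [4, 5, 19, 23]
    N4 x:[41/2,45/2] y:[91/3,92/3] z:[4,9] -> miss, prune
    N5 x:[31/2,33/2] y:[80/3,83/3] z:[11,12] -> miss, prune
    N19 x:[29/2,21] y:[80/3,29] z:[9,41] -> miss, prune
    N23 x:[47/2,25] y:[73/3,79/3] z:[8,14] -> miss, prune
  N13 x:[47/2,35] y:[77/3,97/3] z:[9,27] -> hit [77/3,27], descend [1, 7, 15, 25]
    N1 x:[67/2,35] y:[32,97/3] z:[9,15] -> miss, prune
    N7 x:[27,28] y:[30,32] z:[22,27] -> miss, prune
    N15 x:[47/2,26] y:[77/3,91/3] z:[13,26] -> hit [77/3,26], descend [11, 24]
      N11 x:[47/2,26] y:[88/3,91/3] z:[13,17] -> miss, prune
      N24 x:[24,26] y:[77/3,82/3] z:[21,26] -> hit [77/3,26] leaf, test {P11@t=77/3}
    N25 x:[69/2,35] y:[28,86/3] z:[19,24] -> miss, prune
  N17 x:[17,45/2] y:[89/3,112/3] z:[6,39] -> miss, prune
  N26 x:[55/2,35] y:[32,113/3] z:[4,35] -> hit [32,35], descend [14, 16, 21, 22]
    N14 x:[67/2,35] y:[104/3,107/3] z:[4,7] -> miss, prune
    N16 x:[31,67/2] y:[32,98/3] z:[30,35] -> hit [32,98/3] leaf, test {P13@t=32}
    N21 x:[55/2,59/2] y:[107/3,113/3] z:[10,16] -> miss, prune
    N22 x:[59/2,32] y:[36,112/3] z:[26,31] -> miss, prune

Visited [0, 12, 4, 5, 19, 23, 13, 1, 7, 15, 11, 24, 25, 17, 26, 14, 16, 21, 22]. Tests: 19 box, 2 leaf. Nearest: P11.

== RESULT ==
[0, 12, 4, 5, 19, 23, 13, 1, 7, 15, 11, 24, 25, 17, 26, 14, 16, 21, 22]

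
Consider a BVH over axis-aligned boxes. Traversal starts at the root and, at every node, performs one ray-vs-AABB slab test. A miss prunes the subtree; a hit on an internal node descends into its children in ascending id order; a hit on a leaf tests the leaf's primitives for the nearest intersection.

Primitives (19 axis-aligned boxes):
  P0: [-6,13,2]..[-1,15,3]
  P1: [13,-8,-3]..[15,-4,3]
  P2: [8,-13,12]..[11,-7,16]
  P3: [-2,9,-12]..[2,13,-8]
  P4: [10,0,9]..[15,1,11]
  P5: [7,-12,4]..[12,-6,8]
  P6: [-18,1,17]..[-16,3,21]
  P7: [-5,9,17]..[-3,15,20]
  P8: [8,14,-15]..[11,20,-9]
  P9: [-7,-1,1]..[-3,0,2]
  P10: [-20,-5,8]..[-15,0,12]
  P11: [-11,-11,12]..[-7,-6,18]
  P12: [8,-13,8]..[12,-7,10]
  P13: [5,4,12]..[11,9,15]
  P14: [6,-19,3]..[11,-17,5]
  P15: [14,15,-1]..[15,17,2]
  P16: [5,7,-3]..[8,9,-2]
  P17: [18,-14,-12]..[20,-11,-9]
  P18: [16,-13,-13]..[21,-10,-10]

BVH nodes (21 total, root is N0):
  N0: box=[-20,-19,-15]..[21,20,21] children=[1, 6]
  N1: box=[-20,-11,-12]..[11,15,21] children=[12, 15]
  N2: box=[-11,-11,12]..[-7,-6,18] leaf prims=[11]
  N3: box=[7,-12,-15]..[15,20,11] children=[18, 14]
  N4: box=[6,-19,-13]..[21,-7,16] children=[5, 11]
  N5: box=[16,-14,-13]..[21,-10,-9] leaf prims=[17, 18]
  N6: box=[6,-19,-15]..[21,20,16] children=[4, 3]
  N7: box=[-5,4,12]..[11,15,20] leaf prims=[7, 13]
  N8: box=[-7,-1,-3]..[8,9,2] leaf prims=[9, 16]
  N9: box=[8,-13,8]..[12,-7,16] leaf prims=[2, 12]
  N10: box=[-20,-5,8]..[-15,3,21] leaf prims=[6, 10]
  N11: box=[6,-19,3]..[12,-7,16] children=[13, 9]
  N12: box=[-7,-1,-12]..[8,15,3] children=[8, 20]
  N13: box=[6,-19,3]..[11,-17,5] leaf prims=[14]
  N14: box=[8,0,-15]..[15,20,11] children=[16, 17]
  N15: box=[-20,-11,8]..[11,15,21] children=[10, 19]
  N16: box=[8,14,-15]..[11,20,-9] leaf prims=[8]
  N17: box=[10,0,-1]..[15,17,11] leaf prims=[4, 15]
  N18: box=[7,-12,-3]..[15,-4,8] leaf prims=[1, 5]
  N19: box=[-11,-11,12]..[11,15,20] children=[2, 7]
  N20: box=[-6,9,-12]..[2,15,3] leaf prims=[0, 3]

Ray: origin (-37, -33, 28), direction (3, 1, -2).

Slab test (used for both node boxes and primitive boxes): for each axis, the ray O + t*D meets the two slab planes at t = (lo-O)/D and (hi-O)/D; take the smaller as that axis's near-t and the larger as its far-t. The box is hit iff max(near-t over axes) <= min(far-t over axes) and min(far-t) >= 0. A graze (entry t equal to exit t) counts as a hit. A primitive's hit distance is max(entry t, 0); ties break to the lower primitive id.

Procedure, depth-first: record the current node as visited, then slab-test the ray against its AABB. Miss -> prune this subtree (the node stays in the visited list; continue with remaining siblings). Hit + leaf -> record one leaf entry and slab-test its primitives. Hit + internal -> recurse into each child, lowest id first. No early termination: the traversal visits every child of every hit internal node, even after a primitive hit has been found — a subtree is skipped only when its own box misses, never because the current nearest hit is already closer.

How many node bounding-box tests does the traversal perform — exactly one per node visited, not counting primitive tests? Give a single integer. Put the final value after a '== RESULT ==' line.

Walk:
N0 x:[17/3,58/3] y:[14,53] z:[7/2,43/2] -> hit [14,58/3], descend [1, 6]
  N1 x:[17/3,16] y:[22,48] z:[7/2,20] -> miss, prune
  N6 x:[43/3,58/3] y:[14,53] z:[6,43/2] -> hit [43/3,58/3], descend [3, 4]
    N3 x:[44/3,52/3] y:[21,53] z:[17/2,43/2] -> miss, prune
    N4 x:[43/3,58/3] y:[14,26] z:[6,41/2] -> hit [43/3,58/3], descend [5, 11]
      N5 x:[53/3,58/3] y:[19,23] z:[37/2,41/2] -> hit [19,58/3] leaf, test {P17@t=19, P18(miss)}
      N11 x:[43/3,49/3] y:[14,26] z:[6,25/2] -> miss, prune

Summary -> nodes [0, 1, 6, 3, 4, 5, 11]; box-tests=7; leaf-entries=1; first=P17

== RESULT ==
7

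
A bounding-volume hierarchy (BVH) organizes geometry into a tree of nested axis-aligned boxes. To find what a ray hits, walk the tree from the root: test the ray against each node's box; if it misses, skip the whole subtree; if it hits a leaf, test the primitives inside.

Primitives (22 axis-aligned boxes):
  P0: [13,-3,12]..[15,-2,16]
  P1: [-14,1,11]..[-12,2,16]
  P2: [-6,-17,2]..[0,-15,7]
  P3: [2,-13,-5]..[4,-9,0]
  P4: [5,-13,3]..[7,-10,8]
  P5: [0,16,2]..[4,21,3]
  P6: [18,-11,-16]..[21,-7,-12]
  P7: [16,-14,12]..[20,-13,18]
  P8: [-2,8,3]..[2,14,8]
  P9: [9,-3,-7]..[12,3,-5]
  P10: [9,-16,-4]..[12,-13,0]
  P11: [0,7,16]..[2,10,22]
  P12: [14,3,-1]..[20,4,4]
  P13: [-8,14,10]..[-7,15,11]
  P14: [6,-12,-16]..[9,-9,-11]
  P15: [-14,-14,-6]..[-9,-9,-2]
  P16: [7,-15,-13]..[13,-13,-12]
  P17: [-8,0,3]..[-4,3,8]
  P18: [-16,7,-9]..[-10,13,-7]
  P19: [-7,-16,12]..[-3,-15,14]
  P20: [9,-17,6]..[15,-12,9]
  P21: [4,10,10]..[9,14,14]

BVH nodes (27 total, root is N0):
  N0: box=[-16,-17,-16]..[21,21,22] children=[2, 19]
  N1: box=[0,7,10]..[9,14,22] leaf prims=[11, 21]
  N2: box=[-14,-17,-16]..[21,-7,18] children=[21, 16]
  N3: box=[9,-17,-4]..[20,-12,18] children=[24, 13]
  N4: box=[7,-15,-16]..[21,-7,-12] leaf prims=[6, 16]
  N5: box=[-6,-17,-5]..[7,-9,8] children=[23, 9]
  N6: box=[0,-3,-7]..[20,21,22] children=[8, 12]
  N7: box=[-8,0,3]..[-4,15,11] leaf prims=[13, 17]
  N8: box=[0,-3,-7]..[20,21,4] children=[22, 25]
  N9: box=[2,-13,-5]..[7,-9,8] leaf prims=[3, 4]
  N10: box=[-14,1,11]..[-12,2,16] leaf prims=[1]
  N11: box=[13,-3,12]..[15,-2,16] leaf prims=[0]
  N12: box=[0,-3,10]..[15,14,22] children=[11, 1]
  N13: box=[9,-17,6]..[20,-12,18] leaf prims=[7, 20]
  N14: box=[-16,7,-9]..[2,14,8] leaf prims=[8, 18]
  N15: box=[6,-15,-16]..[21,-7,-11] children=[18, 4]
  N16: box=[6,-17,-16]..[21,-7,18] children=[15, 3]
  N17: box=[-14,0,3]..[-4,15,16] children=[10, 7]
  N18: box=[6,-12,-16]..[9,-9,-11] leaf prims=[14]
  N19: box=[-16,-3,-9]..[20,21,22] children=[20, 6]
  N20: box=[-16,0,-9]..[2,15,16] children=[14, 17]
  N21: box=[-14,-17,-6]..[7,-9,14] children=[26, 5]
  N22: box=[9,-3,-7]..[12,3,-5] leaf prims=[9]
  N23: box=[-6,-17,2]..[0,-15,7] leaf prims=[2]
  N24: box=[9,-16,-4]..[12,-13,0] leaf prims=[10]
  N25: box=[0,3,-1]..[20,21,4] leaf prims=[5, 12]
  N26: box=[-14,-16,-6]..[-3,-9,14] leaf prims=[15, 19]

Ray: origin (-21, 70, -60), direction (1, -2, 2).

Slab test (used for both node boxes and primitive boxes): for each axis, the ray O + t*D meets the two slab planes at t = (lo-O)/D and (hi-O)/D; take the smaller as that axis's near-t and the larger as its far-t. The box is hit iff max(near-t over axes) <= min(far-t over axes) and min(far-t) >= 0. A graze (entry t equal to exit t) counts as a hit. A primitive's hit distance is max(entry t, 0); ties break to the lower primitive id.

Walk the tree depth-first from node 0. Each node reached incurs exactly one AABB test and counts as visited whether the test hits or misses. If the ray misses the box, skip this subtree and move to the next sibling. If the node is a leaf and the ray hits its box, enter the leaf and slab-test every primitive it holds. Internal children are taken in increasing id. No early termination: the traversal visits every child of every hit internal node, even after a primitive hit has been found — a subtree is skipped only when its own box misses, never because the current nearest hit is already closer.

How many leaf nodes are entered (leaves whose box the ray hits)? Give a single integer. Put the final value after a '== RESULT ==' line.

Walk:
N0 x:[5,42] y:[49/2,87/2] z:[22,41] -> hit [49/2,41], descend [2, 19]
  N2 x:[7,42] y:[77/2,87/2] z:[22,39] -> hit [77/2,39], descend [16, 21]
    N16 x:[27,42] y:[77/2,87/2] z:[22,39] -> hit [77/2,39], descend [3, 15]
      N3 x:[30,41] y:[41,87/2] z:[28,39] -> miss, prune
      N15 x:[27,42] y:[77/2,85/2] z:[22,49/2] -> miss, prune
    N21 x:[7,28] y:[79/2,87/2] z:[27,37] -> miss, prune
  N19 x:[5,41] y:[49/2,73/2] z:[51/2,41] -> hit [51/2,73/2], descend [6, 20]
    N6 x:[21,41] y:[49/2,73/2] z:[53/2,41] -> hit [53/2,73/2], descend [8, 12]
      N8 x:[21,41] y:[49/2,73/2] z:[53/2,32] -> hit [53/2,32], descend [22, 25]
        N22 x:[30,33] y:[67/2,73/2] z:[53/2,55/2] -> miss, prune
        N25 x:[21,41] y:[49/2,67/2] z:[59/2,32] -> hit [59/2,32] leaf, test {P5(miss), P12(miss)}
      N12 x:[21,36] y:[28,73/2] z:[35,41] -> hit [35,36], descend [1, 11]
        N1 x:[21,30] y:[28,63/2] z:[35,41] -> miss, prune
        N11 x:[34,36] y:[36,73/2] z:[36,38] -> hit [36,36] leaf, test {P0@t=36}
    N20 x:[5,23] y:[55/2,35] z:[51/2,38] -> miss, prune

15 AABB tests over nodes [0, 2, 16, 3, 15, 21, 19, 6, 8, 22, 25, 12, 1, 11, 20]; 2 leaves entered; closest P0.

== RESULT ==
2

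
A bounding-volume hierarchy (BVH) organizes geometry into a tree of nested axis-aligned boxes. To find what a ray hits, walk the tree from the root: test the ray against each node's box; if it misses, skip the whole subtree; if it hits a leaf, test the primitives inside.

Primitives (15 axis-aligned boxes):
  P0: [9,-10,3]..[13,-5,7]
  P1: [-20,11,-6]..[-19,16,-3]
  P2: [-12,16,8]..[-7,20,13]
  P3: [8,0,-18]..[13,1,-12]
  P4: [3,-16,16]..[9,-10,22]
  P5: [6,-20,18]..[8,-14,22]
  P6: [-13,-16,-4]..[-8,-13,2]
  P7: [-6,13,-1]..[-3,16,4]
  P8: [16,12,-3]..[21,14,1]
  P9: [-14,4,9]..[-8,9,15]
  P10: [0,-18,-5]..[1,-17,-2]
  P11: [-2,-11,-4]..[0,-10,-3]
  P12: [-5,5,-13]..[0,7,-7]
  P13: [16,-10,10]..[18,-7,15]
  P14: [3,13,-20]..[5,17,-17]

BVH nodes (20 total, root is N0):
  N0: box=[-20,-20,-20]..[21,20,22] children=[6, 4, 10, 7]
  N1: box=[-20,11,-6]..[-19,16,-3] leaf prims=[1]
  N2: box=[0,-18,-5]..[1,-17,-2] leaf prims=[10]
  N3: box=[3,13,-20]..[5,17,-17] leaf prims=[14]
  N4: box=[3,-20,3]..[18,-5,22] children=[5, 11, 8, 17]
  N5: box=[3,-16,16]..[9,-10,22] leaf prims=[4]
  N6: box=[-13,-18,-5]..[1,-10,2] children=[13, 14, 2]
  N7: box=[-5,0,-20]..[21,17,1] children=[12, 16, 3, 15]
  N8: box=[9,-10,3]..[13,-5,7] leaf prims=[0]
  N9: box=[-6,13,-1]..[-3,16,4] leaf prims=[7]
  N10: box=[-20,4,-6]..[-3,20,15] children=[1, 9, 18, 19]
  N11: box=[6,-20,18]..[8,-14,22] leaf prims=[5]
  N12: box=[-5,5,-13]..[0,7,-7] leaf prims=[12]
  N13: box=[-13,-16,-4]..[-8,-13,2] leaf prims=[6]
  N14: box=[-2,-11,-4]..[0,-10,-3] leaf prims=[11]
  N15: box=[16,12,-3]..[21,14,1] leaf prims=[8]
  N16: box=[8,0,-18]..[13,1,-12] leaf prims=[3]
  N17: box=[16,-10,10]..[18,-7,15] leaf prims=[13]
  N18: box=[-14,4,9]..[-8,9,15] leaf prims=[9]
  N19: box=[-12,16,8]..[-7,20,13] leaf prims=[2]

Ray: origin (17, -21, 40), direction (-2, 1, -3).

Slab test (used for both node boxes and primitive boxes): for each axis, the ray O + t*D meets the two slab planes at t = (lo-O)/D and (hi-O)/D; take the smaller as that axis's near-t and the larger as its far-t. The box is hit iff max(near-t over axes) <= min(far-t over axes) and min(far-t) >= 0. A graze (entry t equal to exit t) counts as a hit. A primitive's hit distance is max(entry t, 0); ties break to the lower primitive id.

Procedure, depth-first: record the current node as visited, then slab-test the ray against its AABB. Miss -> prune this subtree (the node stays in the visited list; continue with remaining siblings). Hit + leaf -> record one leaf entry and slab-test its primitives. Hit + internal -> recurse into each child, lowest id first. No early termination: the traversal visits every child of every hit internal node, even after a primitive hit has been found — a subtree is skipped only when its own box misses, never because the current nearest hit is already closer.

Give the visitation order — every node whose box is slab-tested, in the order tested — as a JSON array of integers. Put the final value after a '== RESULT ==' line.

Walk:
N0 x:[-2,37/2] y:[1,41] z:[6,20] -> hit [6,37/2], descend [4, 6, 7, 10]
  N4 x:[-1/2,7] y:[1,16] z:[6,37/3] -> hit [6,7], descend [5, 8, 11, 17]
    N5 x:[4,7] y:[5,11] z:[6,8] -> hit [6,7] leaf, test {P4@t=6}
    N8 x:[2,4] y:[11,16] z:[11,37/3] -> miss, prune
    N11 x:[9/2,11/2] y:[1,7] z:[6,22/3] -> miss, prune
    N17 x:[-1/2,1/2] y:[11,14] z:[25/3,10] -> miss, prune
  N6 x:[8,15] y:[3,11] z:[38/3,15] -> miss, prune
  N7 x:[-2,11] y:[21,38] z:[13,20] -> miss, prune
  N10 x:[10,37/2] y:[25,41] z:[25/3,46/3] -> miss, prune

Visited [0, 4, 5, 8, 11, 17, 6, 7, 10]. Tests: 9 box, 1 leaf. Nearest: P4.

== RESULT ==
[0, 4, 5, 8, 11, 17, 6, 7, 10]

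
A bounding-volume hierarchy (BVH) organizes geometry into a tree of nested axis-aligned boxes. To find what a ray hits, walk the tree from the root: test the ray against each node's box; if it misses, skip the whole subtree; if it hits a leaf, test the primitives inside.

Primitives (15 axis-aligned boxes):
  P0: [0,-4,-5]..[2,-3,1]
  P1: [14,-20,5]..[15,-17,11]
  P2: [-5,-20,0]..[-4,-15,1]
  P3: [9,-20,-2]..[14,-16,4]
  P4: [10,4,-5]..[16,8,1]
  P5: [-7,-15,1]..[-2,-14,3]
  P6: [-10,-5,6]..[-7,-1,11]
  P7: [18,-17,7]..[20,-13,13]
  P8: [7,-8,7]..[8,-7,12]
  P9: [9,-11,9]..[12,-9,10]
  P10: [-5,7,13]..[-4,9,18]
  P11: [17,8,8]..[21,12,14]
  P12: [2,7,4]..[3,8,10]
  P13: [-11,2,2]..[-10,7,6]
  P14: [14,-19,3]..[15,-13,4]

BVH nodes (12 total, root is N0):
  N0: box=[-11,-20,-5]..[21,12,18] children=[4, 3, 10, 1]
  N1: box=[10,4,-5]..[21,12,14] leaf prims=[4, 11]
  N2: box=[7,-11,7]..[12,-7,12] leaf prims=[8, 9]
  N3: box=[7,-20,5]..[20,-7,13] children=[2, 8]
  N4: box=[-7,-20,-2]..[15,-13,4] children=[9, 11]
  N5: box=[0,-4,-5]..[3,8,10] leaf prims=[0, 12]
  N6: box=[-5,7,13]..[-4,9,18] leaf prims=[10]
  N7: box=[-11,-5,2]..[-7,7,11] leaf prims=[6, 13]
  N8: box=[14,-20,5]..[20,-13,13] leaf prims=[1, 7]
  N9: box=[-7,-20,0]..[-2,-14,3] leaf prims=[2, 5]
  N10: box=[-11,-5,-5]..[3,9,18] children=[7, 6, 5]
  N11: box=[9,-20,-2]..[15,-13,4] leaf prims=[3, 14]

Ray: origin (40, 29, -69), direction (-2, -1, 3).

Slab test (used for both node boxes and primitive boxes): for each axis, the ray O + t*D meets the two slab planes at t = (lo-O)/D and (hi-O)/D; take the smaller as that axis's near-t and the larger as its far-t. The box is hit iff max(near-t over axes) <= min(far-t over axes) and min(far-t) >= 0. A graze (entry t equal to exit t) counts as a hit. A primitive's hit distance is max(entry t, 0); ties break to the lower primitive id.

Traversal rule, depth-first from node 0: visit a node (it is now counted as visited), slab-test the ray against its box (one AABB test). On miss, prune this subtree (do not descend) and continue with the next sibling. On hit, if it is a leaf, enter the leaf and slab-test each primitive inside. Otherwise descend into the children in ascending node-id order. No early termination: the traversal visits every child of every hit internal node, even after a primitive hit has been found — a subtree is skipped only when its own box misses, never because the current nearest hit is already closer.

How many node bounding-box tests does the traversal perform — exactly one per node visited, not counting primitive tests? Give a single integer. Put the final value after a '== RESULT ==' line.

Traverse from the root:
N0 x:[19/2,51/2] y:[17,49] z:[64/3,29] -> hit [64/3,51/2], descend [1, 3, 4, 10]
  N1 x:[19/2,15] y:[17,25] z:[64/3,83/3] -> miss, prune
  N3 x:[10,33/2] y:[36,49] z:[74/3,82/3] -> miss, prune
  N4 x:[25/2,47/2] y:[42,49] z:[67/3,73/3] -> miss, prune
  N10 x:[37/2,51/2] y:[20,34] z:[64/3,29] -> hit [64/3,51/2], descend [5, 6, 7]
    N5 x:[37/2,20] y:[21,33] z:[64/3,79/3] -> miss, prune
    N6 x:[22,45/2] y:[20,22] z:[82/3,29] -> miss, prune
    N7 x:[47/2,51/2] y:[22,34] z:[71/3,80/3] -> hit [71/3,51/2] leaf, test {P6(miss), P13@t=25}

Summary -> nodes [0, 1, 3, 4, 10, 5, 6, 7]; box-tests=8; leaf-entries=1; first=P13

== RESULT ==
8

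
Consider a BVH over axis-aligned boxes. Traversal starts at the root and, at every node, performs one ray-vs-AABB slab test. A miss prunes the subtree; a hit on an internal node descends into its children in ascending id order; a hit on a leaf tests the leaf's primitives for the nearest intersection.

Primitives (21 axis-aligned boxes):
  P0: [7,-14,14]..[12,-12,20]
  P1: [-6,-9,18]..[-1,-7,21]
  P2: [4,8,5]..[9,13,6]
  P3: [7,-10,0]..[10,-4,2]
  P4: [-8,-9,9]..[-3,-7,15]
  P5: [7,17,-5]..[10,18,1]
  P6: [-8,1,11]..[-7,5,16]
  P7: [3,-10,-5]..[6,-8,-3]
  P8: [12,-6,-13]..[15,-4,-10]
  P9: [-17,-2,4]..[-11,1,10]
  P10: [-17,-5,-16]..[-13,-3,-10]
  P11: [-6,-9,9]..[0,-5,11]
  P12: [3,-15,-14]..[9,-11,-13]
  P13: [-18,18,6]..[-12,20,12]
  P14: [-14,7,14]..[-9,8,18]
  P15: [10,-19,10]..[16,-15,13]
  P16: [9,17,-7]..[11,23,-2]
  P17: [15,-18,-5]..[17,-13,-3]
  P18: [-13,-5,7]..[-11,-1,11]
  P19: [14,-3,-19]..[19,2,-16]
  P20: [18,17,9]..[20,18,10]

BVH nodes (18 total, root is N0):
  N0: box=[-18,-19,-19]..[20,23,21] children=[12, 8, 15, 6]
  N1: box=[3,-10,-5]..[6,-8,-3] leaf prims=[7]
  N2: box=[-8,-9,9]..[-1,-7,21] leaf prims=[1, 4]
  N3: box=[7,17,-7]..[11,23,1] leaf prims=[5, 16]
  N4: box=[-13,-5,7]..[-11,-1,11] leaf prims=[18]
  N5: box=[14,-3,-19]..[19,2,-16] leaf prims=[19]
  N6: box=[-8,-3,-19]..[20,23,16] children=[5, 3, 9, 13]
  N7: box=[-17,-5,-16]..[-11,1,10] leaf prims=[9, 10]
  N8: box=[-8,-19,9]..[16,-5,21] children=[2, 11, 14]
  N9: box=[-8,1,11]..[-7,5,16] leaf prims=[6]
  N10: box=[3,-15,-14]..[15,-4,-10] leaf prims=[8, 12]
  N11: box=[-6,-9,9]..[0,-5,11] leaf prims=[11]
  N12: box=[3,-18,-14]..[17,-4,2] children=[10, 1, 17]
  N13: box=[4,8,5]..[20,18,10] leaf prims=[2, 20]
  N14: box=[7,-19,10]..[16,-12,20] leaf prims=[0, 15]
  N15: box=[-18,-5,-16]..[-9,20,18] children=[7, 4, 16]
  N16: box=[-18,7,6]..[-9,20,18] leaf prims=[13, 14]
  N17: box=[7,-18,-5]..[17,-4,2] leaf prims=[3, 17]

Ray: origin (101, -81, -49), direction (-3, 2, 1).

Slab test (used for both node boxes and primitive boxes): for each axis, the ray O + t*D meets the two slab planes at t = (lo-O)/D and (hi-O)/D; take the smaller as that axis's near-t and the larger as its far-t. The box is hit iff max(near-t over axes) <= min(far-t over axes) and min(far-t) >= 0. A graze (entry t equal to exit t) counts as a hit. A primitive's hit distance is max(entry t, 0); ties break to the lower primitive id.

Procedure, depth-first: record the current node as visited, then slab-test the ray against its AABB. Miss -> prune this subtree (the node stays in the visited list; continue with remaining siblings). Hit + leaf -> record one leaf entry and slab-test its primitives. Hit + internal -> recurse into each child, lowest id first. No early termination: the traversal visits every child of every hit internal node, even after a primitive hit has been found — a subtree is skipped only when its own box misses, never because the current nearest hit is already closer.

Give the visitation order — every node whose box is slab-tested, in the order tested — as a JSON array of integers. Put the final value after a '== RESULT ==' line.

Traverse from the root:
N0 x:[27,119/3] y:[31,52] z:[30,70] -> hit [31,119/3], descend [6, 8, 12, 15]
  N6 x:[27,109/3] y:[39,52] z:[30,65] -> miss, prune
  N8 x:[85/3,109/3] y:[31,38] z:[58,70] -> miss, prune
  N12 x:[28,98/3] y:[63/2,77/2] z:[35,51] -> miss, prune
  N15 x:[110/3,119/3] y:[38,101/2] z:[33,67] -> hit [38,119/3], descend [4, 7, 16]
    N4 x:[112/3,38] y:[38,40] z:[56,60] -> miss, prune
    N7 x:[112/3,118/3] y:[38,41] z:[33,59] -> hit [38,118/3] leaf, test {P9(miss), P10@t=38}
    N16 x:[110/3,119/3] y:[44,101/2] z:[55,67] -> miss, prune

Summary -> nodes [0, 6, 8, 12, 15, 4, 7, 16]; box-tests=8; leaf-entries=1; first=P10

== RESULT ==
[0, 6, 8, 12, 15, 4, 7, 16]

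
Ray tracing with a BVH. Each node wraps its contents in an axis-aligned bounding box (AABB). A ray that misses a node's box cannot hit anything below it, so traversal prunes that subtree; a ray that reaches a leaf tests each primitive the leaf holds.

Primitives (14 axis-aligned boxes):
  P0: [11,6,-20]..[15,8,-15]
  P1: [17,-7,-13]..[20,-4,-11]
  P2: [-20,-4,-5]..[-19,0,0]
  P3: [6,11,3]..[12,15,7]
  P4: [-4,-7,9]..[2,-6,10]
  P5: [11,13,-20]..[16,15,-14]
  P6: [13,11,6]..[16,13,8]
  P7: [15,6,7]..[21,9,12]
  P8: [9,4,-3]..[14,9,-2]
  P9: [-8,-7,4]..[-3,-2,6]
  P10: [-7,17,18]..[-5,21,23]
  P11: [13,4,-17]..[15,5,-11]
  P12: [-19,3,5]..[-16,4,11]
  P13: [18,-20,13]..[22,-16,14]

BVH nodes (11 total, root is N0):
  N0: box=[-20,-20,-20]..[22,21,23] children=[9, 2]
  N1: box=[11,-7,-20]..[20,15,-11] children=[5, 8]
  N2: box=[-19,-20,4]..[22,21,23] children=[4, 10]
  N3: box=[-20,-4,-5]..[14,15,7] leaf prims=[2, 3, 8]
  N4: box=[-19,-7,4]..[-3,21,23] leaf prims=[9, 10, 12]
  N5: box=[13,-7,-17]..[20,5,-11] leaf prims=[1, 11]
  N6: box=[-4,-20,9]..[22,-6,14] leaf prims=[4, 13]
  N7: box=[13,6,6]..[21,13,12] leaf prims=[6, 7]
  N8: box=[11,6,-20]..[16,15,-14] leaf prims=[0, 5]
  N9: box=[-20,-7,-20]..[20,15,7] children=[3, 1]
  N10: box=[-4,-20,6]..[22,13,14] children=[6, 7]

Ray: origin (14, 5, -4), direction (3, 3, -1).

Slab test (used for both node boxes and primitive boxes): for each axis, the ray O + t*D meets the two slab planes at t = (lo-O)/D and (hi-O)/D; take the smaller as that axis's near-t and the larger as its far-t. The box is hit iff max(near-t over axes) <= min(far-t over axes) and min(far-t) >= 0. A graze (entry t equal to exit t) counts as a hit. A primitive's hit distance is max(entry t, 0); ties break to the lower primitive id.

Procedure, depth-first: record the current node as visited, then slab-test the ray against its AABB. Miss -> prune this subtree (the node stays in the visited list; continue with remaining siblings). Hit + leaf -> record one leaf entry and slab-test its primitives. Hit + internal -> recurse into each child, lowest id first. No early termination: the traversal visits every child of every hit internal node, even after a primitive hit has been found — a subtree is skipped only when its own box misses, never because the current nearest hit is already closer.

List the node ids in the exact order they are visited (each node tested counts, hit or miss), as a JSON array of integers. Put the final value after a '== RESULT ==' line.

Traverse from the root:
N0 x:[-34/3,8/3] y:[-25/3,16/3] z:[-27,16] -> hit [-25/3,8/3], descend [2, 9]
  N2 x:[-11,8/3] y:[-25/3,16/3] z:[-27,-8] -> miss, prune
  N9 x:[-34/3,2] y:[-4,10/3] z:[-11,16] -> hit [-4,2], descend [1, 3]
    N1 x:[-1,2] y:[-4,10/3] z:[7,16] -> miss, prune
    N3 x:[-34/3,0] y:[-3,10/3] z:[-11,1] -> hit [-3,0] leaf, test {P2(miss), P3(miss), P8(miss)}

Visited [0, 2, 9, 1, 3]. Tests: 5 box, 1 leaf. Nearest: miss.

== RESULT ==
[0, 2, 9, 1, 3]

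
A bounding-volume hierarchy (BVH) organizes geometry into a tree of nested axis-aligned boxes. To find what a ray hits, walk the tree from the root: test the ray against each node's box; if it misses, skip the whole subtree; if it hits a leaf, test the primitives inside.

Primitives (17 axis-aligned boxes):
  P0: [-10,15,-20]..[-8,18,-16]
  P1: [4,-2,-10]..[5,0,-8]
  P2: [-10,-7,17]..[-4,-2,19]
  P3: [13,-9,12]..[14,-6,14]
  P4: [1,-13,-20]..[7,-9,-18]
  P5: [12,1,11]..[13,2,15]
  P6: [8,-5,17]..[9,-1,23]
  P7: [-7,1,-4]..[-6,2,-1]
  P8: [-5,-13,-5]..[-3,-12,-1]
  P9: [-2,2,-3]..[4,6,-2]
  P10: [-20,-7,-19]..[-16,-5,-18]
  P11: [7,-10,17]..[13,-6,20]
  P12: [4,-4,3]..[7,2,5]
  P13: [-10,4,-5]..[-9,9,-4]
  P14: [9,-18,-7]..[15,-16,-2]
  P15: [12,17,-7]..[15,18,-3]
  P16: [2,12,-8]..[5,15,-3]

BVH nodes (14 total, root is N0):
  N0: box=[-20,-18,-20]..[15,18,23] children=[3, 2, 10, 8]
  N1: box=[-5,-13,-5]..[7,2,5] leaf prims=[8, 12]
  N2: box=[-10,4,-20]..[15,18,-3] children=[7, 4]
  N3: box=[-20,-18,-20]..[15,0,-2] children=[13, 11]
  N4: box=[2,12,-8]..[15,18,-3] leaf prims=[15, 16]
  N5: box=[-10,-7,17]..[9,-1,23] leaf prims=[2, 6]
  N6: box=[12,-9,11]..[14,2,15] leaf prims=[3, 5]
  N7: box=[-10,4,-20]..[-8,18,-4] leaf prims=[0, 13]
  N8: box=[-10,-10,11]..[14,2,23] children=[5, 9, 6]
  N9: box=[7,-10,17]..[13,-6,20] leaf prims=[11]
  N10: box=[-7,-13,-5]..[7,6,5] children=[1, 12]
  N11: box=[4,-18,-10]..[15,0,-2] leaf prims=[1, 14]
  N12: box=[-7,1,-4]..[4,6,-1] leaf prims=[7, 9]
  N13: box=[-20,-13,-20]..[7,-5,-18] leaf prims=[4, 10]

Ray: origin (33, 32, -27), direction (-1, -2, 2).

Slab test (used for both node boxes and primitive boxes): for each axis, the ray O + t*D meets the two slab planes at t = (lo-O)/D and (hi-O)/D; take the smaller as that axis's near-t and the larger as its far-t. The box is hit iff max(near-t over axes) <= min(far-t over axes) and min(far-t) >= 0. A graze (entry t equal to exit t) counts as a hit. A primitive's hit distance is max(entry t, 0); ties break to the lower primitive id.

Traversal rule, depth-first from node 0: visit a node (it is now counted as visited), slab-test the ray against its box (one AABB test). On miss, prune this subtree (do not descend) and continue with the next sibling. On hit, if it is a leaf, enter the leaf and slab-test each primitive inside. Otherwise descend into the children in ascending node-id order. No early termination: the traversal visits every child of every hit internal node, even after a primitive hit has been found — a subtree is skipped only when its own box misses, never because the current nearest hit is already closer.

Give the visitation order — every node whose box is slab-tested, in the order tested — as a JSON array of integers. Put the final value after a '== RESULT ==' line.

Trace the traversal:
N0 x:[18,53] y:[7,25] z:[7/2,25] -> hit [18,25], descend [2, 3, 8, 10]
  N2 x:[18,43] y:[7,14] z:[7/2,12] -> miss, prune
  N3 x:[18,53] y:[16,25] z:[7/2,25/2] -> miss, prune
  N8 x:[19,43] y:[15,21] z:[19,25] -> hit [19,21], descend [5, 6, 9]
    N5 x:[24,43] y:[33/2,39/2] z:[22,25] -> miss, prune
    N6 x:[19,21] y:[15,41/2] z:[19,21] -> hit [19,41/2] leaf, test {P3@t=39/2, P5(miss)}
    N9 x:[20,26] y:[19,21] z:[22,47/2] -> miss, prune
  N10 x:[26,40] y:[13,45/2] z:[11,16] -> miss, prune

8 AABB tests over nodes [0, 2, 3, 8, 5, 6, 9, 10]; 1 leaf entered; closest P3.

== RESULT ==
[0, 2, 3, 8, 5, 6, 9, 10]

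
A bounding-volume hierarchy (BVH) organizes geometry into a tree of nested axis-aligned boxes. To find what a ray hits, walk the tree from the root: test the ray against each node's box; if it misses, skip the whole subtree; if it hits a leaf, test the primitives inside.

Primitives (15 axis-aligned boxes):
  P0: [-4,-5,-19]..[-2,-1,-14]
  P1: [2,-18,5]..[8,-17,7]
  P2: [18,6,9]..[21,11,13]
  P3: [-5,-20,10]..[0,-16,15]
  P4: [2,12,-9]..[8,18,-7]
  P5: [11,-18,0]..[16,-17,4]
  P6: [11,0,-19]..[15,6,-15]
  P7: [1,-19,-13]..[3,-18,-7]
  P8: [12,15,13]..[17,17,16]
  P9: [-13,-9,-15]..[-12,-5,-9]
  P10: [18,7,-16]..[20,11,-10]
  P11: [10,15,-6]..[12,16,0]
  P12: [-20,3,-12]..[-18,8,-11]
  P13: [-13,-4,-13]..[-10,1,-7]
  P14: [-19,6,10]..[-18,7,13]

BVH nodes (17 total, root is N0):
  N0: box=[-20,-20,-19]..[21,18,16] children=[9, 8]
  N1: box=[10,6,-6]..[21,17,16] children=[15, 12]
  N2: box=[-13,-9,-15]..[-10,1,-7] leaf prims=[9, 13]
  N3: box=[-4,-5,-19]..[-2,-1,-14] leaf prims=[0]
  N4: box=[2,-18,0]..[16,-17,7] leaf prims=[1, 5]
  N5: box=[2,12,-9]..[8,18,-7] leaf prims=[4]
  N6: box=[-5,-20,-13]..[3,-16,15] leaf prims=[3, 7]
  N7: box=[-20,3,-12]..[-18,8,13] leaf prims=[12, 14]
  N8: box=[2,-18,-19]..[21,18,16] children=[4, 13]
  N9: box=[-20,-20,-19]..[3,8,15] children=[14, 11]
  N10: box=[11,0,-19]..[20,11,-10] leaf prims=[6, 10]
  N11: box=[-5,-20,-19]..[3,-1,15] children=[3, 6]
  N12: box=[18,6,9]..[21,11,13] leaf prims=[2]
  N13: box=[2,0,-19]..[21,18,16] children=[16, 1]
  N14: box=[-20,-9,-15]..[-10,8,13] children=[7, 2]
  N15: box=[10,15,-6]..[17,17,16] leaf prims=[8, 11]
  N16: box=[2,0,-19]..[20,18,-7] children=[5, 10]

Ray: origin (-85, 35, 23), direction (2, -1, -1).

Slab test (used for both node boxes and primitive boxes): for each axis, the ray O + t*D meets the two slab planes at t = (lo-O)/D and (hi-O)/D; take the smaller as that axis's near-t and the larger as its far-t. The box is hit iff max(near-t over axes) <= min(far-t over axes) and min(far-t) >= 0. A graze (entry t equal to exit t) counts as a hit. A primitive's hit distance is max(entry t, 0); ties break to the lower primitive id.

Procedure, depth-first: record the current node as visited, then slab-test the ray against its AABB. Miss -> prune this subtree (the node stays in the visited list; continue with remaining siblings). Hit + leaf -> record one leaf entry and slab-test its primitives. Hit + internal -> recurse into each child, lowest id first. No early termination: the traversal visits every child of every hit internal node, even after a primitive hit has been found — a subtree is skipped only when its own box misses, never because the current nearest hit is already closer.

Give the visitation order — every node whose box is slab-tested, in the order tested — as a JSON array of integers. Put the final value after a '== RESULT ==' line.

Walk:
N0 x:[65/2,53] y:[17,55] z:[7,42] -> hit [65/2,42], descend [8, 9]
  N8 x:[87/2,53] y:[17,53] z:[7,42] -> miss, prune
  N9 x:[65/2,44] y:[27,55] z:[8,42] -> hit [65/2,42], descend [11, 14]
    N11 x:[40,44] y:[36,55] z:[8,42] -> hit [40,42], descend [3, 6]
      N3 x:[81/2,83/2] y:[36,40] z:[37,42] -> miss, prune
      N6 x:[40,44] y:[51,55] z:[8,36] -> miss, prune
    N14 x:[65/2,75/2] y:[27,44] z:[10,38] -> hit [65/2,75/2], descend [2, 7]
      N2 x:[36,75/2] y:[34,44] z:[30,38] -> hit [36,75/2] leaf, test {P9(miss), P13@t=36}
      N7 x:[65/2,67/2] y:[27,32] z:[10,35] -> miss, prune

Summary -> nodes [0, 8, 9, 11, 3, 6, 14, 2, 7]; box-tests=9; leaf-entries=1; first=P13

== RESULT ==
[0, 8, 9, 11, 3, 6, 14, 2, 7]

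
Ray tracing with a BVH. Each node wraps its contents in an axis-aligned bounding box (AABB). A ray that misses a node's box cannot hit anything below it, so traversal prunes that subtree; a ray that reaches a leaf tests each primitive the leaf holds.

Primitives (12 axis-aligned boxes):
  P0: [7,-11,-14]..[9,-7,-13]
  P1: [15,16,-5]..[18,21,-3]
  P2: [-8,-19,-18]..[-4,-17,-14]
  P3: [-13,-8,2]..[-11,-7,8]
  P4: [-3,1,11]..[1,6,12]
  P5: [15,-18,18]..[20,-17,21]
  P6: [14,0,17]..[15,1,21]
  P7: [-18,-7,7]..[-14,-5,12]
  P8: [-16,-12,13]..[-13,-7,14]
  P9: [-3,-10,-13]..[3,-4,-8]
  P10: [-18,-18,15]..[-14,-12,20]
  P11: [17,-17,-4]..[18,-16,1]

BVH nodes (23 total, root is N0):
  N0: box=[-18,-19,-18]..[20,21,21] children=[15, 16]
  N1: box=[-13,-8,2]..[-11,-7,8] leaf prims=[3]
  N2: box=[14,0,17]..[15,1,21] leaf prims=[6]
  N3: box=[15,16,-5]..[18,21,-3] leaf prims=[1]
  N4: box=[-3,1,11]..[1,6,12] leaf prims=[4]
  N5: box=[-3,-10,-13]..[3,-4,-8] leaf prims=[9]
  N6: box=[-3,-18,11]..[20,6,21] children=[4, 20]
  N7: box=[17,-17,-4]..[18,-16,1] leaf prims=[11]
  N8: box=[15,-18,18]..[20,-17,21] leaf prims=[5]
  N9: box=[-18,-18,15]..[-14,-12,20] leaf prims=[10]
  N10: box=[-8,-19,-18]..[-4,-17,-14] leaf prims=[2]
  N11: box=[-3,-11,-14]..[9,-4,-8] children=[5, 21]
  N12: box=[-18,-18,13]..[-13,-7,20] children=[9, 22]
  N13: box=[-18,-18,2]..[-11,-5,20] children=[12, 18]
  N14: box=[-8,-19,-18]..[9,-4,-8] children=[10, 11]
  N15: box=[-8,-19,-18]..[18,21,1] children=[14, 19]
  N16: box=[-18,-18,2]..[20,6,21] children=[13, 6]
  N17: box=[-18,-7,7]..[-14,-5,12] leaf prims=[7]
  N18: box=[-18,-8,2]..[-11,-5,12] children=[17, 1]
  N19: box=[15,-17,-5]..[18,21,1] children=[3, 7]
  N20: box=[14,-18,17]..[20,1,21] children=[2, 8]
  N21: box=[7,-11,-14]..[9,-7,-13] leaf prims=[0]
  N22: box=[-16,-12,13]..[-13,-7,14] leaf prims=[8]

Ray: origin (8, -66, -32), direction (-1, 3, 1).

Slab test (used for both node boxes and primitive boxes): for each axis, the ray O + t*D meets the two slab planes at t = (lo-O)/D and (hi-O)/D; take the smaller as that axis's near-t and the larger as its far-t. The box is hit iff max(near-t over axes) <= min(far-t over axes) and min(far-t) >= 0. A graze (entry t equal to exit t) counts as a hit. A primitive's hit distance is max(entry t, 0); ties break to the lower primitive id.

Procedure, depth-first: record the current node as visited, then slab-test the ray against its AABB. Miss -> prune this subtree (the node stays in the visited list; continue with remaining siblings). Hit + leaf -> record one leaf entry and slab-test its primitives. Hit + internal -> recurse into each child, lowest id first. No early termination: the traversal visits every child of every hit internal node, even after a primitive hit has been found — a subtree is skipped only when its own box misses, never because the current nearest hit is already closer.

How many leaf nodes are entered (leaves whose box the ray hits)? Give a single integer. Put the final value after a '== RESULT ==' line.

Trace the traversal:
N0 x:[-12,26] y:[47/3,29] z:[14,53] -> hit [47/3,26], descend [15, 16]
  N15 x:[-10,16] y:[47/3,29] z:[14,33] -> hit [47/3,16], descend [14, 19]
    N14 x:[-1,16] y:[47/3,62/3] z:[14,24] -> hit [47/3,16], descend [10, 11]
      N10 x:[12,16] y:[47/3,49/3] z:[14,18] -> hit [47/3,16] leaf, test {P2@t=47/3}
      N11 x:[-1,11] y:[55/3,62/3] z:[18,24] -> miss, prune
    N19 x:[-10,-7] y:[49/3,29] z:[27,33] -> miss, prune
  N16 x:[-12,26] y:[16,24] z:[34,53] -> miss, prune

Summary -> nodes [0, 15, 14, 10, 11, 19, 16]; box-tests=7; leaf-entries=1; first=P2

== RESULT ==
1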